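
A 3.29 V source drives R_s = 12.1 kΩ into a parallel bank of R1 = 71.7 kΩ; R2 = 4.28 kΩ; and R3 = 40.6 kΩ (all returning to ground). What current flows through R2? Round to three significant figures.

I ≈ 0.179 mA

Combine the parallel branches: R_p = (1/71.7 + 1/4.28 + 1/40.6)⁻¹ = 3.673 kΩ.
Node voltage V_A = V_DC · R_p/(R_s + R_p) = 3.29 × 0.2329 = 0.7662 V.
I(R2) = V_A / R2 = 0.7662/4.28 = 0.1790 mA.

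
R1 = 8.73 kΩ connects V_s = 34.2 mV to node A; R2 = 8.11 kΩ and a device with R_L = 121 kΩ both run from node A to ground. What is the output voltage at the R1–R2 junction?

V_out ≈ 15.9 mV

R2 ‖ R_L = (8.11 × 121)/(8.11 + 121) = 7.601 kΩ.
Voltage divider with the loaded lower leg: V_out = 34.2 × 7.601/(8.73 + 7.601) = 34.2 × 0.4654 = 15.92 mV.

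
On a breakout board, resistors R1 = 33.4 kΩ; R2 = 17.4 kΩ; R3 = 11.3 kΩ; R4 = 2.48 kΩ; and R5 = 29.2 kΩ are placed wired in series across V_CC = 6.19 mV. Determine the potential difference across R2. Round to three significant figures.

Total series resistance ΣR = 33.4 + 17.4 + 11.3 + 2.48 + 29.2 = 93.78 kΩ.
By the voltage-divider rule, V = 6.19 × 17.40/93.78 = 1.148 mV.

V ≈ 1.15 mV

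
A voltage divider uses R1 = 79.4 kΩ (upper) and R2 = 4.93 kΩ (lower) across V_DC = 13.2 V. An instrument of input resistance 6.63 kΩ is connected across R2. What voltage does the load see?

R2 ‖ R_L = (4.93 × 6.63)/(4.93 + 6.63) = 2.827 kΩ.
Then V_out = V_DC · R2'/(R1 + R2') = 13.2 × 2.827/82.23 = 0.4539 V.
(Unloaded it would be 0.772 V; the load pulls it down.)

V_out ≈ 0.454 V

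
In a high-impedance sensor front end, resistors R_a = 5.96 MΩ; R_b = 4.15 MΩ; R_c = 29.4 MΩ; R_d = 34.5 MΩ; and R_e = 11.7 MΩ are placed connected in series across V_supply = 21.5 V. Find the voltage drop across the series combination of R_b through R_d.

Series total: ΣR = 5.96 + 4.15 + 29.4 + 34.5 + 11.7 = 85.71 MΩ.
R_{R_b..R_d} = 4.15 + 29.4 + 34.5 = 68.05 MΩ.
Voltage divider: V = V_supply · (68.05 / 85.71) = 21.5 × 0.7940 = 17.07 V.

V ≈ 17.1 V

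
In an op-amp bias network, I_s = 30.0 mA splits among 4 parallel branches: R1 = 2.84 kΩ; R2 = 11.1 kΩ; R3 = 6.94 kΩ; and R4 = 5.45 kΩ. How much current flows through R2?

Conductances: ΣG = 1/2.84 + 1/11.1 + 1/6.94 + 1/5.45 = 0.7698 (1/kΩ).
Current divider: I(R2) = I_s · G_k/ΣG = 30.0 × (0.09009/0.7698) = 30.0 × 0.1170 = 3.511 mA.

I ≈ 3.51 mA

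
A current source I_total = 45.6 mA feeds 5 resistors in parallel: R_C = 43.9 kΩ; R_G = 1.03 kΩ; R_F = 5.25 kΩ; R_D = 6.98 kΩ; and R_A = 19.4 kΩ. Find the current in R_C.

ΣG = 1/43.9 + 1/1.03 + 1/5.25 + 1/6.98 + 1/19.4 = 1.379.
By the current-divider rule, I = I_total · G_k/ΣG = 45.6 × 0.01652 = 0.7533 mA.

I ≈ 0.753 mA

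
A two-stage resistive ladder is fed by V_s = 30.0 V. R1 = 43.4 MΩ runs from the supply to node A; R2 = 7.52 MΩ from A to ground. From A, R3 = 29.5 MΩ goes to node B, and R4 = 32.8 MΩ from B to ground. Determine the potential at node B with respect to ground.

V_B ≈ 2.11 V

Looking into the second stage from A: R3 + R4 = 62.30 MΩ appears in parallel with R2.
R2 ‖ (R3+R4) = 6.710 MΩ.
V_A = 30.0 × 6.710/(43.4 + 6.710) = 4.017 V.
Then the unloaded second divider: V_B = V_A × R4/(R3+R4) = 4.017 × 0.5265 = 2.115 V.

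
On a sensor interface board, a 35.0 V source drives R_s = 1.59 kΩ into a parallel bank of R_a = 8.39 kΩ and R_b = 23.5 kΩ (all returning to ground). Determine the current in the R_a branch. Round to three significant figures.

I ≈ 3.32 mA

Combine the parallel branches: R_p = (1/8.39 + 1/23.5)⁻¹ = 6.183 kΩ.
Node voltage V_A = V_CC · R_p/(R_s + R_p) = 35.0 × 0.7954 = 27.84 V.
I(R_a) = V_A / R_a = 27.84/8.39 = 3.318 mA.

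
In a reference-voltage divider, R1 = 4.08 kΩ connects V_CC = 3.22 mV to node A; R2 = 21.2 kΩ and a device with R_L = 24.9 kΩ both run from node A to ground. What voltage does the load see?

V_out ≈ 2.37 mV

First combine the lower leg with the load: R2 ‖ R_L = 11.45 kΩ.
Then V_out = V_CC · R2'/(R1 + R2') = 3.22 × 11.45/15.53 = 2.374 mV.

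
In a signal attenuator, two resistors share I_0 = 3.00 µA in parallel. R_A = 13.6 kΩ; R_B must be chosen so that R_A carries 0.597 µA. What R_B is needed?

Two-branch current divider: I_A = I_0 · R_B/(R_A + R_B).
0.597/3.00 = R_B/(R_A + R_B) → R_B = R_A · (0.1990)/(1 − 0.1990) = 13.6 × 0.2484 = 3.379 kΩ.

R_B ≈ 3.38 kΩ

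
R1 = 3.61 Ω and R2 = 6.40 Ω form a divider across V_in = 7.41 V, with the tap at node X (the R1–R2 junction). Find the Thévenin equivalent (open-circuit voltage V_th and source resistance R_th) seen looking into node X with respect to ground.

V_th ≈ 4.74 V, R_th ≈ 2.31 Ω

V_th is the unloaded tap voltage: V_in · R2/(R1+R2) = 7.41 × 0.6394 = 4.738 V.
Zeroing V_in shorts the top of R1 to ground, so R_th = R1 ‖ R2 = 2.308 Ω.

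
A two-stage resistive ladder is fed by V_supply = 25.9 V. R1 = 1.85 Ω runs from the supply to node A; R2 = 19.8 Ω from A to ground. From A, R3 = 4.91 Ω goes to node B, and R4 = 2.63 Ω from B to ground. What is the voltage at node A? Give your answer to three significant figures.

Node A sees R2 in parallel with the series input of stage 2, R3 + R4 = 7.540 Ω.
R2 ‖ (R3+R4) = 5.461 Ω.
First divider: V_A = V_supply · 5.461/(1.85 + 5.461) = 19.35 V.

V_A ≈ 19.3 V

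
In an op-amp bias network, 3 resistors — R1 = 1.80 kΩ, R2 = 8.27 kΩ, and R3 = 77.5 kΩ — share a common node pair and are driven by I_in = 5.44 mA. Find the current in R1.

ΣG = 1/1.80 + 1/8.27 + 1/77.5 = 0.6894.
R1 takes the fraction G_k/ΣG = 0.5556/0.6894 = 0.8059, so I = 5.44 × 0.8059 = 4.384 mA.

I ≈ 4.38 mA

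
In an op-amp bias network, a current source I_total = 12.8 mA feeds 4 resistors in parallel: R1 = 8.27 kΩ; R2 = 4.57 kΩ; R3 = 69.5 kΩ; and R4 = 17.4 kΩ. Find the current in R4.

ΣG = 1/8.27 + 1/4.57 + 1/69.5 + 1/17.4 = 0.4116.
Current divider: I(R4) = I_total · G_k/ΣG = 12.8 × (0.05747/0.4116) = 12.8 × 0.1396 = 1.787 mA.

I ≈ 1.79 mA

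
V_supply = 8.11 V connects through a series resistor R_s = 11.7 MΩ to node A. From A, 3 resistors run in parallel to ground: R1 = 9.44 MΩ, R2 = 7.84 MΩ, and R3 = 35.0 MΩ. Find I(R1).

Equivalent of the parallel group: R_p = 3.816 MΩ.
Node voltage V_A = V_supply · R_p/(R_s + R_p) = 8.11 × 0.2459 = 1.995 V.
I(R1) = V_A / R1 = 1.995/9.44 = 0.2113 µA.

I ≈ 0.211 µA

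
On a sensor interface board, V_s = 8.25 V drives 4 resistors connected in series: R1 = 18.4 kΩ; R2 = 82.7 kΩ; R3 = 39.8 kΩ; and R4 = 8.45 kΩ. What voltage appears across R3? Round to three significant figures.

Total series resistance ΣR = 18.4 + 82.7 + 39.8 + 8.45 = 149.3 kΩ.
By the voltage-divider rule, V = 8.25 × 39.80/149.3 = 2.199 V.

V ≈ 2.20 V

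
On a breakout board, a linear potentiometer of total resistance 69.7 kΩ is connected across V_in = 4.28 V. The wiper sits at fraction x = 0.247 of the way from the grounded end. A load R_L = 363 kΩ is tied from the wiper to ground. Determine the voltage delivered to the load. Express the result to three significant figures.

V_out ≈ 1.02 V

Lower segment x·R_p = 17.22 kΩ; upper segment (1−x)·R_p = 52.48 kΩ.
(x·R_p) ‖ R_L = 16.44 kΩ.
Loaded-divider output: V_out = 4.28 × 0.2385 = 1.021 V.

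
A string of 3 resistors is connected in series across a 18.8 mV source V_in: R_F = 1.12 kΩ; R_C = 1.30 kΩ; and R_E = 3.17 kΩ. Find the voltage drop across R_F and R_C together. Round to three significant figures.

Series total: ΣR = 1.12 + 1.30 + 3.17 = 5.590 kΩ.
R_{R_F..R_C} = 1.12 + 1.30 = 2.420 kΩ.
V = V_in · R/ΣR = 18.8 × 0.4329 = 8.139 mV.

V ≈ 8.14 mV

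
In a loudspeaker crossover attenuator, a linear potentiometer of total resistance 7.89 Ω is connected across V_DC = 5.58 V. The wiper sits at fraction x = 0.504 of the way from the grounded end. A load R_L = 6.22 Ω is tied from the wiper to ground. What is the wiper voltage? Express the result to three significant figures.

The pot divides into 3.913 Ω above the wiper and 3.977 Ω below.
R_L loads the lower segment: effective lower R = 2.426 Ω.
Then V_out = V_DC · 2.426/(3.913 + 2.426) = 2.135 V.
(Unloaded: V_out = x·V_DC = 2.81 V.)

V_out ≈ 2.14 V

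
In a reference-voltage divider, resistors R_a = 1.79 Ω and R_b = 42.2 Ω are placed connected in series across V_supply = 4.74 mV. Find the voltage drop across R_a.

V ≈ 0.193 mV

Total series resistance ΣR = 1.79 + 42.2 = 43.99 Ω.
Voltage divider: V = V_supply · (1.790 / 43.99) = 4.74 × 0.04069 = 0.1929 mV.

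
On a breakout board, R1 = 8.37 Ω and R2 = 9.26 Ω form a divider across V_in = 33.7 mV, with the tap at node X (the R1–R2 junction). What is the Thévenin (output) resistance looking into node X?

Zeroing V_in shorts the top of R1 to ground, so R_th = R1 ‖ R2 = 4.396 Ω.

R_th ≈ 4.40 Ω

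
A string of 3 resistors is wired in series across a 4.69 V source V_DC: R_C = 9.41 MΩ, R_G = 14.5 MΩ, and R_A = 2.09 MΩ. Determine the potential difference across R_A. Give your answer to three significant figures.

V ≈ 0.377 V

Series total: ΣR = 9.41 + 14.5 + 2.09 = 26.00 MΩ.
Voltage divider: V = V_DC · (2.090 / 26.00) = 4.69 × 0.08038 = 0.3770 V.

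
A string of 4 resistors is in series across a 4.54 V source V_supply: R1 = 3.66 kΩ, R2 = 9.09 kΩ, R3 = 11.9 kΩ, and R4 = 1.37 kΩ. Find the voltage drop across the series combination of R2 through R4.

V ≈ 3.90 V

Series total: ΣR = 3.66 + 9.09 + 11.9 + 1.37 = 26.02 kΩ.
R_{R2..R4} = 9.09 + 11.9 + 1.37 = 22.36 kΩ.
By the voltage-divider rule, V = 4.54 × 22.36/26.02 = 3.901 V.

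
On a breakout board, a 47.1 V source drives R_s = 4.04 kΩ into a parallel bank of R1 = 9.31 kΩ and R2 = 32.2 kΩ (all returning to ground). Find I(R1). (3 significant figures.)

I ≈ 3.24 mA

Parallel bank: R_p = 1/(1/9.31 + 1/32.2) = 7.222 kΩ.
Node voltage V_A = V_DC · R_p/(R_s + R_p) = 47.1 × 0.6413 = 30.20 V.
Branch current I = V_A/R1 = 30.20/9.31 = 3.244 mA.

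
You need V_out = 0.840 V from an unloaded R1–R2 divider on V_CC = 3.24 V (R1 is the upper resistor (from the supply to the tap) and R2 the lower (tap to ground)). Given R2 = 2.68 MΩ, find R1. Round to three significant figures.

Required fraction k = V_out/V_CC = 0.2593.
So R1 = R2 · (V_CC/V_out − 1) = 2.68 × (3.24/0.840 − 1) = 2.68 × 2.857 = 7.657 MΩ.

R1 ≈ 7.66 MΩ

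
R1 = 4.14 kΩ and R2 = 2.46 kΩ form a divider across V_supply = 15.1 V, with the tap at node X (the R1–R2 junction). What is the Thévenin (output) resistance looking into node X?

R_th ≈ 1.54 kΩ

With V_supply suppressed (replaced by a short), R_th = R1 ‖ R2 = (4.140 × 2.46)/(4.140 + 2.46) = 1.543 kΩ.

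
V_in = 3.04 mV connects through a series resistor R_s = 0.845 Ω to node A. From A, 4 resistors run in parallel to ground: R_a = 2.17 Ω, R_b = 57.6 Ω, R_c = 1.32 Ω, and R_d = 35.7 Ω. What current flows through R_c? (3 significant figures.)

Equivalent of the parallel group: R_p = 0.7913 Ω.
V_A by voltage divider: V_A = 3.04 × 0.7913/(0.845 + 0.7913) = 1.470 mV.
Branch current I = V_A/R_c = 1.470/1.32 = 1.114 mA.
(Equivalently: I_total = 1.858 mA, then current-divider fraction G_k/ΣG = 0.5995.)

I ≈ 1.11 mA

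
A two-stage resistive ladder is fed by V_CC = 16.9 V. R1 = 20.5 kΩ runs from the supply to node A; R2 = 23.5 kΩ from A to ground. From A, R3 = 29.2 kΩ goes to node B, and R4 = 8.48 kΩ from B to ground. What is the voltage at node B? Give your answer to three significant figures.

The second stage (R3 + R4 = 37.68 kΩ) loads node A in parallel with R2.
Effective lower resistance at A: R2 ‖ 37.68 = 14.47 kΩ.
First divider: V_A = V_CC · 14.47/(20.5 + 14.47) = 6.994 V.
Stage 2 is unloaded, so V_B = V_A · R4/(R3+R4) = 6.994 × 8.48/37.68 = 1.574 V.

V_B ≈ 1.57 V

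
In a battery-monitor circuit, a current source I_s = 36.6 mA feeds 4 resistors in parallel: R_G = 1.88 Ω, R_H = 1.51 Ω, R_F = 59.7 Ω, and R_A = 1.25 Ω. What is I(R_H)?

I ≈ 12.1 mA

Total conductance ΣG = 1/1.88 + 1/1.51 + 1/59.7 + 1/1.25 = 2.011 (units of 1/Ω).
By the current-divider rule, I = I_s · G_k/ΣG = 36.6 × 0.3293 = 12.05 mA.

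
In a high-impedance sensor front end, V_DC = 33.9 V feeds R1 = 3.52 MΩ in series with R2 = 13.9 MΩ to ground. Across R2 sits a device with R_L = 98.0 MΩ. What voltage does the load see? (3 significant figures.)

The load sits in parallel with R2, giving an effective lower resistance R2' = R2·R_L/(R2+R_L) = 12.17 MΩ.
Now apply the divider: V_out = 33.9 × 0.7757 = 26.30 V.
(Unloaded it would be 27.0 V; the load pulls it down.)

V_out ≈ 26.3 V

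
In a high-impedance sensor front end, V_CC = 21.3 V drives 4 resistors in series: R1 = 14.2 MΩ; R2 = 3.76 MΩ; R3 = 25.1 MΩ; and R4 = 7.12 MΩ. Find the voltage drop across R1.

V ≈ 6.03 V

Total series resistance ΣR = 14.2 + 3.76 + 25.1 + 7.12 = 50.18 MΩ.
Voltage divider: V = V_CC · (14.20 / 50.18) = 21.3 × 0.2830 = 6.028 V.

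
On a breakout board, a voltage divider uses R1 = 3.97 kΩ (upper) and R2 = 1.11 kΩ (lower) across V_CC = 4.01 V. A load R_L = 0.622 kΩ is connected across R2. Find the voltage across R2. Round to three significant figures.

V_out ≈ 0.366 V

R2 ‖ R_L = (1.11 × 0.622)/(1.11 + 0.622) = 0.3986 kΩ.
Voltage divider with the loaded lower leg: V_out = 4.01 × 0.3986/(3.97 + 0.3986) = 4.01 × 0.09125 = 0.3659 V.
(Unloaded it would be 0.876 V; the load pulls it down.)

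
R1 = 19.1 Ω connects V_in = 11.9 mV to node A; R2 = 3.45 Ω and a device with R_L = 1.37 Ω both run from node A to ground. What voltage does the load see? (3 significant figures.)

V_out ≈ 0.581 mV

First combine the lower leg with the load: R2 ‖ R_L = 0.9806 Ω.
Voltage divider with the loaded lower leg: V_out = 11.9 × 0.9806/(19.1 + 0.9806) = 11.9 × 0.04883 = 0.5811 mV.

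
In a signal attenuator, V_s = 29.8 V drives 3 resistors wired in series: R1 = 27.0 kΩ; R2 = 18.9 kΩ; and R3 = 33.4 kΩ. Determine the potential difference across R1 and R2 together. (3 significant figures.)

V ≈ 17.2 V

Series total: ΣR = 27.0 + 18.9 + 33.4 = 79.30 kΩ.
R_{R1..R2} = 27.0 + 18.9 = 45.90 kΩ.
By the voltage-divider rule, V = 29.8 × 45.90/79.30 = 17.25 V.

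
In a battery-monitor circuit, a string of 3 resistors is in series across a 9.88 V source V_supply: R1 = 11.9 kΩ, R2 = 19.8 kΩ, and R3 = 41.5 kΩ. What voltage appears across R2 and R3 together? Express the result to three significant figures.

Total series resistance ΣR = 11.9 + 19.8 + 41.5 = 73.20 kΩ.
R_{R2..R3} = 19.8 + 41.5 = 61.30 kΩ.
Voltage divider: V = V_supply · (61.30 / 73.20) = 9.88 × 0.8374 = 8.274 V.

V ≈ 8.27 V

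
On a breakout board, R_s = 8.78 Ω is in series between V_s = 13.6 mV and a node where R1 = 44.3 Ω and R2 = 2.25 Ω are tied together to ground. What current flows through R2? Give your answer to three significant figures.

I ≈ 1.19 mA

Combine the parallel branches: R_p = (1/44.3 + 1/2.25)⁻¹ = 2.141 Ω.
V_A = 13.6 × 2.141/10.92 = 2.666 mV.
I(R2) = V_A / R2 = 2.666/2.25 = 1.185 mA.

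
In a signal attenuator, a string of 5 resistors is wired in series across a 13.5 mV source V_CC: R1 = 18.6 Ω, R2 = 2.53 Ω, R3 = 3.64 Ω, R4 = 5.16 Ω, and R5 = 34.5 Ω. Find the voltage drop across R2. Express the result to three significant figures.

ΣR = 18.6 + 2.53 + 3.64 + 5.16 + 34.5 = 64.43 Ω.
By the voltage-divider rule, V = 13.5 × 2.530/64.43 = 0.5301 mV.

V ≈ 0.530 mV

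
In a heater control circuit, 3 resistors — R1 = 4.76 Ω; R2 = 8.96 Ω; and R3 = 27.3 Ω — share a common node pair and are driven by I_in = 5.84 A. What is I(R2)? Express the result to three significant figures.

ΣG = 1/4.76 + 1/8.96 + 1/27.3 = 0.3583.
Current divider: I(R2) = I_in · G_k/ΣG = 5.84 × (0.1116/0.3583) = 5.84 × 0.3115 = 1.819 A.

I ≈ 1.82 A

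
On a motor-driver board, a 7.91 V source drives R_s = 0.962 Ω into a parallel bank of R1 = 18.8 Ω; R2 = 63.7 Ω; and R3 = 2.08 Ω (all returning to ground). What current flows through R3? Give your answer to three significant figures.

I ≈ 2.49 A

Combine the parallel branches: R_p = (1/18.8 + 1/63.7 + 1/2.08)⁻¹ = 1.819 Ω.
V_A by voltage divider: V_A = 7.91 × 1.819/(0.962 + 1.819) = 5.174 V.
I(R3) = V_A / R3 = 5.174/2.08 = 2.488 A.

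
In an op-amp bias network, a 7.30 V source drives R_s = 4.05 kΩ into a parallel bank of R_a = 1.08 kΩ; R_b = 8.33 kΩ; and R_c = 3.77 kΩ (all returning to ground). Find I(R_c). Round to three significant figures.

Equivalent of the parallel group: R_p = 0.7626 kΩ.
Node voltage V_A = V_CC · R_p/(R_s + R_p) = 7.30 × 0.1585 = 1.157 V.
I(R_c) = V_A / R_c = 1.157/3.77 = 0.3068 mA.
(Check via current divider: I_total = 1.517 mA; share G_k/ΣG = 0.2023 → same result.)

I ≈ 0.307 mA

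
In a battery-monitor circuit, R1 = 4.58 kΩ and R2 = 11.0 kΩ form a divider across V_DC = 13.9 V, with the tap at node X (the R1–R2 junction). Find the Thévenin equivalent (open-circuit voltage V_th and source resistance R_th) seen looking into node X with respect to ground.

Open-circuit (no load on X): V_th = V_DC · R2/(R1 + R2) = 13.9 × 11.0/(4.580 + 11.0) = 9.814 V.
With V_DC suppressed (replaced by a short), R_th = R1 ‖ R2 = (4.580 × 11.0)/(4.580 + 11.0) = 3.234 kΩ.

V_th ≈ 9.81 V, R_th ≈ 3.23 kΩ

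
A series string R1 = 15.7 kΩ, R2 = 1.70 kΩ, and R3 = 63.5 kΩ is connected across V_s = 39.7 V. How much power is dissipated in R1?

The common current is I = 39.7/80.90 = 0.4907 mA.
V(R1) = I·R = 7.704 V; P = V·I = 7.704 × 0.4907 = 3.781 mW.

P ≈ 3.78 mW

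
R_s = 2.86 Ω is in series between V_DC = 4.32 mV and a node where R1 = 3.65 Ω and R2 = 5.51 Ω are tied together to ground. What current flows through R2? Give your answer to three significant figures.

I ≈ 0.340 mA

Parallel bank: R_p = 1/(1/3.65 + 1/5.51) = 2.196 Ω.
V_A by voltage divider: V_A = 4.32 × 2.196/(2.86 + 2.196) = 1.876 mV.
Branch current I = V_A/R2 = 1.876/5.51 = 0.3405 mA.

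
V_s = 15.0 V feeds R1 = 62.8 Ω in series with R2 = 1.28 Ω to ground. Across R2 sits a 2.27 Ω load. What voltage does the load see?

V_out ≈ 0.193 V

The load sits in parallel with R2, giving an effective lower resistance R2' = R2·R_L/(R2+R_L) = 0.8185 Ω.
Then V_out = V_s · R2'/(R1 + R2') = 15.0 × 0.8185/63.62 = 0.1930 V.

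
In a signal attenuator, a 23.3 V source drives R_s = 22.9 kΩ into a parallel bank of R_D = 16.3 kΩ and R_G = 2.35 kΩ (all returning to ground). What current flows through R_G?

I ≈ 0.816 mA

Combine the parallel branches: R_p = (1/16.3 + 1/2.35)⁻¹ = 2.054 kΩ.
Node voltage V_A = V_CC · R_p/(R_s + R_p) = 23.3 × 0.08231 = 1.918 V.
Branch current I = V_A/R_G = 1.918/2.35 = 0.8161 mA.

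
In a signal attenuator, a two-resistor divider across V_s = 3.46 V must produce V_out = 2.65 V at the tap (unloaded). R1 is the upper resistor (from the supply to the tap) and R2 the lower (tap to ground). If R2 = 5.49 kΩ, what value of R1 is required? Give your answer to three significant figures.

R1 ≈ 1.68 kΩ

V_out/V_s = R2/(R1+R2) = 0.7659.
So R1 = R2 · (V_s/V_out − 1) = 5.49 × (3.46/2.65 − 1) = 5.49 × 0.3057 = 1.678 kΩ.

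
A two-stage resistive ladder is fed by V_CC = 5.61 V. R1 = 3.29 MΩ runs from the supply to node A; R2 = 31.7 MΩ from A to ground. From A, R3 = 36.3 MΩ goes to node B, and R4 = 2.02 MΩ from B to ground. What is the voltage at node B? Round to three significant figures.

V_B ≈ 0.249 V

The second stage (R3 + R4 = 38.32 MΩ) loads node A in parallel with R2.
Effective lower resistance at A: R2 ‖ 38.32 = 17.35 MΩ.
V_A = 5.61 × 17.35/(3.29 + 17.35) = 4.716 V.
Stage 2 is unloaded, so V_B = V_A · R4/(R3+R4) = 4.716 × 2.02/38.32 = 0.2486 V.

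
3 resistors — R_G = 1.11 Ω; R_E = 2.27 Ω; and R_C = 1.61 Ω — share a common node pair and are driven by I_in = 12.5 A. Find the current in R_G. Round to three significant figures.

I ≈ 5.74 A

Total conductance ΣG = 1/1.11 + 1/2.27 + 1/1.61 = 1.963 (units of 1/Ω).
By the current-divider rule, I = I_in · G_k/ΣG = 12.5 × 0.4590 = 5.738 A.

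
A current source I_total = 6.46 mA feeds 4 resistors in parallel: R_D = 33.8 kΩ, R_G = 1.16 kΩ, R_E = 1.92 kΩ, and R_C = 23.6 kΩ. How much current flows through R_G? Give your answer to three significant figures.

I ≈ 3.83 mA

Conductances: ΣG = 1/33.8 + 1/1.16 + 1/1.92 + 1/23.6 = 1.455 (1/kΩ).
By the current-divider rule, I = I_total · G_k/ΣG = 6.46 × 0.5925 = 3.828 mA.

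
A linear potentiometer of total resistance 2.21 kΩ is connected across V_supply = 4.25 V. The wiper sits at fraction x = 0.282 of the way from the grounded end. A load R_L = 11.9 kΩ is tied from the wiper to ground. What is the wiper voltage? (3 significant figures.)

V_out ≈ 1.16 V

Lower segment x·R_p = 0.6232 kΩ; upper segment (1−x)·R_p = 1.587 kΩ.
Lower segment in parallel with the load: 0.6232 ‖ 11.9 = 0.5922 kΩ.
Then V_out = V_supply · 0.5922/(1.587 + 0.5922) = 1.155 V.
(Unloaded: V_out = x·V_supply = 1.20 V.)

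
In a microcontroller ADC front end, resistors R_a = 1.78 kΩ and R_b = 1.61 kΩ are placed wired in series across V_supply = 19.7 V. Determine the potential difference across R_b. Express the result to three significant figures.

ΣR = 1.78 + 1.61 = 3.390 kΩ.
V = V_supply · R/ΣR = 19.7 × 0.4749 = 9.356 V.

V ≈ 9.36 V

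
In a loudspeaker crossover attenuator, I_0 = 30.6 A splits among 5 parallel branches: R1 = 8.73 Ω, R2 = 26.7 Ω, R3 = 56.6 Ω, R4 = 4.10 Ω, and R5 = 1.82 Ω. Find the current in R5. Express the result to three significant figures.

Total conductance ΣG = 1/8.73 + 1/26.7 + 1/56.6 + 1/4.10 + 1/1.82 = 0.9630 (units of 1/Ω).
Current divider: I(R5) = I_0 · G_k/ΣG = 30.6 × (0.5495/0.9630) = 30.6 × 0.5705 = 17.46 A.

I ≈ 17.5 A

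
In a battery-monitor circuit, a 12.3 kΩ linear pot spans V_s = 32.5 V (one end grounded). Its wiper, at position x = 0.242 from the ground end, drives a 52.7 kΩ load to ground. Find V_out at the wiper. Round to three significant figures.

V_out ≈ 7.54 V

The pot divides into 9.323 kΩ above the wiper and 2.977 kΩ below.
(x·R_p) ‖ R_L = 2.817 kΩ.
V_out = 32.5 × 2.817/(9.323 + 2.817) = 7.542 V.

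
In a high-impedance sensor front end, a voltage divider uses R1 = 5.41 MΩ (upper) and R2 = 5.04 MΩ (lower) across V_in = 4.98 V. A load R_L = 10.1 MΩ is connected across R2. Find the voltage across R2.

V_out ≈ 1.91 V

The load sits in parallel with R2, giving an effective lower resistance R2' = R2·R_L/(R2+R_L) = 3.362 MΩ.
Voltage divider with the loaded lower leg: V_out = 4.98 × 3.362/(5.41 + 3.362) = 4.98 × 0.3833 = 1.909 V.
(Unloaded it would be 2.40 V; the load pulls it down.)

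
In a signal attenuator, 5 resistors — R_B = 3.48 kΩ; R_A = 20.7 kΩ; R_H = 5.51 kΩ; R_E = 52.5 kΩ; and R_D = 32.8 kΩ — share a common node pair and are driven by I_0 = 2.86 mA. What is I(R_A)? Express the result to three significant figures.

I ≈ 0.244 mA

Conductances: ΣG = 1/3.48 + 1/20.7 + 1/5.51 + 1/52.5 + 1/32.8 = 0.5667 (1/kΩ).
Current divider: I(R_A) = I_0 · G_k/ΣG = 2.86 × (0.04831/0.5667) = 2.86 × 0.08525 = 0.2438 mA.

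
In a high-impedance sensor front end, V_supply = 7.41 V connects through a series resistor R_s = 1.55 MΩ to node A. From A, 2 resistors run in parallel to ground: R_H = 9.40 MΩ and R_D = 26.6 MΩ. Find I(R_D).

I ≈ 0.228 µA

Parallel bank: R_p = 1/(1/9.40 + 1/26.6) = 6.946 MΩ.
V_A = 7.41 × 6.946/8.496 = 6.058 V.
I(R_D) = V_A / R_D = 6.058/26.6 = 0.2277 µA.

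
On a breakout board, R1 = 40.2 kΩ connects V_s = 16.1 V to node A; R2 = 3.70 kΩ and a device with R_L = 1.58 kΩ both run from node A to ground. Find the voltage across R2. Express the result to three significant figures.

First combine the lower leg with the load: R2 ‖ R_L = 1.107 kΩ.
Voltage divider with the loaded lower leg: V_out = 16.1 × 1.107/(40.2 + 1.107) = 16.1 × 0.02680 = 0.4315 V.

V_out ≈ 0.432 V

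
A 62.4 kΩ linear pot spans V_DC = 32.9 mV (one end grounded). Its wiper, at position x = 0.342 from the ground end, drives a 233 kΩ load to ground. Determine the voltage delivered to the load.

V_out ≈ 10.6 mV

Split the track: R_lower = x·R_p = 21.34 kΩ, R_upper = (1−x)·R_p = 41.06 kΩ.
(x·R_p) ‖ R_L = 19.55 kΩ.
V_out = 32.9 × 19.55/(41.06 + 19.55) = 10.61 mV.
(Unloaded: V_out = x·V_DC = 11.3 mV.)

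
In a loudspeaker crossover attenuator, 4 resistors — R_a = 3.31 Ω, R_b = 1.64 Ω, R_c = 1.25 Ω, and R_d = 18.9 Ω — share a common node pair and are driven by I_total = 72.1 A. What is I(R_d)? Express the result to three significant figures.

ΣG = 1/3.31 + 1/1.64 + 1/1.25 + 1/18.9 = 1.765.
R_d takes the fraction G_k/ΣG = 0.05291/1.765 = 0.02998, so I = 72.1 × 0.02998 = 2.162 A.

I ≈ 2.16 A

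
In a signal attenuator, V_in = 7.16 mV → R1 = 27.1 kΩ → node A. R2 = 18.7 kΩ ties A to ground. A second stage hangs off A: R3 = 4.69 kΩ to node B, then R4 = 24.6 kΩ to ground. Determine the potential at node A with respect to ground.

Node A sees R2 in parallel with the series input of stage 2, R3 + R4 = 29.29 kΩ.
R2 ‖ (R3+R4) = 11.41 kΩ.
First divider: V_A = V_in · 11.41/(27.1 + 11.41) = 2.122 mV.

V_A ≈ 2.12 mV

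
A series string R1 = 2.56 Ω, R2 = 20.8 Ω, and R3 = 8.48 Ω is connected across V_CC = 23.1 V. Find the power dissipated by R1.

Series current I = V_CC/ΣR = 23.1/31.84 = 0.7255 A.
V(R1) = I·R = 1.857 V; P = V·I = 1.857 × 0.7255 = 1.347 W.

P ≈ 1.35 W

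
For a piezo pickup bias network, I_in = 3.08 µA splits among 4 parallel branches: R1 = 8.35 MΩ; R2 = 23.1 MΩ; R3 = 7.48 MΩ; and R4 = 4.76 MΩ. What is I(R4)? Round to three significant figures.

Total conductance ΣG = 1/8.35 + 1/23.1 + 1/7.48 + 1/4.76 = 0.5068 (units of 1/MΩ).
Current divider: I(R4) = I_in · G_k/ΣG = 3.08 × (0.2101/0.5068) = 3.08 × 0.4145 = 1.277 µA.

I ≈ 1.28 µA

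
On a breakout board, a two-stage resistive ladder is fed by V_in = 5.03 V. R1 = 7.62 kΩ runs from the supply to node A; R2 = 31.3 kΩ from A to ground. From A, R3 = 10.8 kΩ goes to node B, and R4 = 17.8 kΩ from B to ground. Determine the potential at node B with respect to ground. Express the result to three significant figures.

V_B ≈ 2.07 V

Node A sees R2 in parallel with the series input of stage 2, R3 + R4 = 28.60 kΩ.
R2 ‖ (R3+R4) = 14.94 kΩ.
First divider: V_A = V_in · 14.94/(7.62 + 14.94) = 3.331 V.
Stage 2 is unloaded, so V_B = V_A · R4/(R3+R4) = 3.331 × 17.8/28.60 = 2.073 V.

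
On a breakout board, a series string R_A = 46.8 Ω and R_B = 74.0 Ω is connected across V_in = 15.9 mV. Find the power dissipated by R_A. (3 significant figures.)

The common current is I = 15.9/120.8 = 0.1316 mA.
P = I²R = 0.01732 × 46.8 = 0.8108 µW.

P ≈ 0.811 µW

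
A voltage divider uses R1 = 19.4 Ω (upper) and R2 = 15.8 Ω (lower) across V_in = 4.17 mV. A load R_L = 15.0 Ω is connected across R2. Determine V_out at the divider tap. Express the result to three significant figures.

V_out ≈ 1.18 mV

The load sits in parallel with R2, giving an effective lower resistance R2' = R2·R_L/(R2+R_L) = 7.695 Ω.
Now apply the divider: V_out = 4.17 × 0.2840 = 1.184 mV.
(Unloaded it would be 1.87 mV; the load pulls it down.)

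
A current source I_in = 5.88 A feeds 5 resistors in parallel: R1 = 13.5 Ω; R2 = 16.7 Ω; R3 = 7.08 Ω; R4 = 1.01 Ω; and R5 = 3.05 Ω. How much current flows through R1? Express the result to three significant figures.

Total conductance ΣG = 1/13.5 + 1/16.7 + 1/7.08 + 1/1.01 + 1/3.05 = 1.593 (units of 1/Ω).
R1 takes the fraction G_k/ΣG = 0.07407/1.593 = 0.04649, so I = 5.88 × 0.04649 = 0.2734 A.

I ≈ 0.273 A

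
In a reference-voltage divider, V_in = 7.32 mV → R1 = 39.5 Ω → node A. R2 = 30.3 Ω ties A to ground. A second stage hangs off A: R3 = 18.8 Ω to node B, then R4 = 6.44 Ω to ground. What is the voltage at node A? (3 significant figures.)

Looking into the second stage from A: R3 + R4 = 25.24 Ω appears in parallel with R2.
Effective lower resistance at A: R2 ‖ 25.24 = 13.77 Ω.
First divider: V_A = V_in · 13.77/(39.5 + 13.77) = 1.892 mV.

V_A ≈ 1.89 mV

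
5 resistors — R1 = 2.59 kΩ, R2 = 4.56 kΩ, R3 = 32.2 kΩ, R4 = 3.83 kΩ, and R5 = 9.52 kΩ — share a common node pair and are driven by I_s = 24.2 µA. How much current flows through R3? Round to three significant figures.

ΣG = 1/2.59 + 1/4.56 + 1/32.2 + 1/3.83 + 1/9.52 = 1.003.
Current divider: I(R3) = I_s · G_k/ΣG = 24.2 × (0.03106/1.003) = 24.2 × 0.03098 = 0.7496 µA.

I ≈ 0.750 µA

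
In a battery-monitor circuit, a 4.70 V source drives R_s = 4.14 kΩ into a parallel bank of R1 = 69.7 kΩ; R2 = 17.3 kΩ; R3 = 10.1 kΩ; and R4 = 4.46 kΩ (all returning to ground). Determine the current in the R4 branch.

Parallel bank: R_p = 1/(1/69.7 + 1/17.3 + 1/10.1 + 1/4.46) = 2.529 kΩ.
V_A by voltage divider: V_A = 4.70 × 2.529/(4.14 + 2.529) = 1.782 V.
I(R4) = V_A / R4 = 1.782/4.46 = 0.3996 mA.
(Equivalently: I_total = 0.7047 mA, then current-divider fraction G_k/ΣG = 0.5671.)

I ≈ 0.400 mA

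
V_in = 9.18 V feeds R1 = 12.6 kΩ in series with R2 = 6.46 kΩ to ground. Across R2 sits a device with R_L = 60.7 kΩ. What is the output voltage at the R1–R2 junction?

First combine the lower leg with the load: R2 ‖ R_L = 5.839 kΩ.
Now apply the divider: V_out = 9.18 × 0.3167 = 2.907 V.
(Unloaded it would be 3.11 V; the load pulls it down.)

V_out ≈ 2.91 V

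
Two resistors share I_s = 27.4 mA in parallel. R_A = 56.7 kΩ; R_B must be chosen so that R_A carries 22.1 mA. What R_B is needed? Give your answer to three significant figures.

In a two-way split, I_A/I_s = R_B/(R_A + R_B).
22.1/27.4 = R_B/(R_A + R_B) → R_B = R_A · (0.8066)/(1 − 0.8066) = 56.7 × 4.170 = 236.4 kΩ.

R_B ≈ 236 kΩ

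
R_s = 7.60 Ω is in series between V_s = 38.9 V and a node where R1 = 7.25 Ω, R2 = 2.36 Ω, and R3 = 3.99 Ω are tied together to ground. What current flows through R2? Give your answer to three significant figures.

Equivalent of the parallel group: R_p = 1.231 Ω.
Node voltage V_A = V_s · R_p/(R_s + R_p) = 38.9 × 0.1394 = 5.423 V.
I(R2) = V_A / R2 = 5.423/2.36 = 2.298 A.
(Equivalently: I_total = 4.405 A, then current-divider fraction G_k/ΣG = 0.5216.)

I ≈ 2.30 A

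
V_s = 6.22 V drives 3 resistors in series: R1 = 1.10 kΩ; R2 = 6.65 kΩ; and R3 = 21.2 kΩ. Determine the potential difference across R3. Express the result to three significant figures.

Total series resistance ΣR = 1.10 + 6.65 + 21.2 = 28.95 kΩ.
Voltage divider: V = V_s · (21.20 / 28.95) = 6.22 × 0.7323 = 4.555 V.

V ≈ 4.55 V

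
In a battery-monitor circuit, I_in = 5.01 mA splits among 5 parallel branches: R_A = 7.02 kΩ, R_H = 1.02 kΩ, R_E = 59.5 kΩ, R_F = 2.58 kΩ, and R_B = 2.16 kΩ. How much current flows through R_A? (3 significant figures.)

ΣG = 1/7.02 + 1/1.02 + 1/59.5 + 1/2.58 + 1/2.16 = 1.990.
Current divider: I(R_A) = I_in · G_k/ΣG = 5.01 × (0.1425/1.990) = 5.01 × 0.07158 = 0.3586 mA.

I ≈ 0.359 mA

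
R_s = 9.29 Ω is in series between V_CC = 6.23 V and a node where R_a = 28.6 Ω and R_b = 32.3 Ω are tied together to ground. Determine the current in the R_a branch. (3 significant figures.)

Parallel bank: R_p = 1/(1/28.6 + 1/32.3) = 15.17 Ω.
V_A by voltage divider: V_A = 6.23 × 15.17/(9.29 + 15.17) = 3.864 V.
I(R_a) = V_A / R_a = 3.864/28.6 = 0.1351 A.
(Check via current divider: I_total = 0.2547 A; share G_k/ΣG = 0.5304 → same result.)

I ≈ 0.135 A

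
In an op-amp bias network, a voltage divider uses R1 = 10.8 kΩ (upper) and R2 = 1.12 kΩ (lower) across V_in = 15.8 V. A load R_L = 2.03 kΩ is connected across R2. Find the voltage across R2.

V_out ≈ 0.990 V

The load sits in parallel with R2, giving an effective lower resistance R2' = R2·R_L/(R2+R_L) = 0.7218 kΩ.
Voltage divider with the loaded lower leg: V_out = 15.8 × 0.7218/(10.8 + 0.7218) = 15.8 × 0.06264 = 0.9898 V.
(Unloaded it would be 1.48 V; the load pulls it down.)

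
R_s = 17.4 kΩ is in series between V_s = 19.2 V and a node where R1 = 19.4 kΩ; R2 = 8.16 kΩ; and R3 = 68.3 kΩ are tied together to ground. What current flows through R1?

Equivalent of the parallel group: R_p = 5.298 kΩ.
V_A = 19.2 × 5.298/22.70 = 4.482 V.
I(R1) = V_A / R1 = 4.482/19.4 = 0.2310 mA.
(Equivalently: I_total = 0.8459 mA, then current-divider fraction G_k/ΣG = 0.2731.)

I ≈ 0.231 mA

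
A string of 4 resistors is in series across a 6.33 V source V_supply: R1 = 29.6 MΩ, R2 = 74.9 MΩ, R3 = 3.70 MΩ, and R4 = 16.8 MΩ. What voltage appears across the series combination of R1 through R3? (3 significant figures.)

V ≈ 5.48 V

ΣR = 29.6 + 74.9 + 3.70 + 16.8 = 125.0 MΩ.
R_{R1..R3} = 29.6 + 74.9 + 3.70 = 108.2 MΩ.
By the voltage-divider rule, V = 6.33 × 108.2/125.0 = 5.479 V.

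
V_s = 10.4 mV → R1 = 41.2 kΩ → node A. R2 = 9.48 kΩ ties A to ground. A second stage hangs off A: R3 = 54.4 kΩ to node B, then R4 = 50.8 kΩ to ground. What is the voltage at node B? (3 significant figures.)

The second stage (R3 + R4 = 105.2 kΩ) loads node A in parallel with R2.
Effective lower resistance at A: R2 ‖ 105.2 = 8.696 kΩ.
So V_A = 10.4 × 0.1743 = 1.813 mV.
Then the unloaded second divider: V_B = V_A × R4/(R3+R4) = 1.813 × 0.4829 = 0.8753 mV.

V_B ≈ 0.875 mV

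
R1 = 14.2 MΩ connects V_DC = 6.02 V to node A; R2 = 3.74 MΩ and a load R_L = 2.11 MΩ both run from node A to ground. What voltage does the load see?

V_out ≈ 0.522 V

The load sits in parallel with R2, giving an effective lower resistance R2' = R2·R_L/(R2+R_L) = 1.349 MΩ.
Now apply the divider: V_out = 6.02 × 0.08676 = 0.5223 V.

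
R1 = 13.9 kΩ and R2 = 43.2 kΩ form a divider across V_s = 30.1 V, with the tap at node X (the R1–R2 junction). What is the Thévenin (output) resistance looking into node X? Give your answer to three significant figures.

With V_s suppressed (replaced by a short), R_th = R1 ‖ R2 = (13.90 × 43.2)/(13.90 + 43.2) = 10.52 kΩ.

R_th ≈ 10.5 kΩ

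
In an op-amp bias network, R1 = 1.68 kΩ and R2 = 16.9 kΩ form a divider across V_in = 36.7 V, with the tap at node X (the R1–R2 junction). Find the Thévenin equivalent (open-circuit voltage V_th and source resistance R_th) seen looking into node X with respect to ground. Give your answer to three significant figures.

With X open, the divider is unloaded: V_th = 36.7 × 16.9/18.58 = 33.38 V.
With V_in suppressed (replaced by a short), R_th = R1 ‖ R2 = (1.680 × 16.9)/(1.680 + 16.9) = 1.528 kΩ.

V_th ≈ 33.4 V, R_th ≈ 1.53 kΩ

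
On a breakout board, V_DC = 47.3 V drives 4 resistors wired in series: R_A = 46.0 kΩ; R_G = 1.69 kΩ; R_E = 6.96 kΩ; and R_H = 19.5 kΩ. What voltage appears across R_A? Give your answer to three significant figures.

V ≈ 29.3 V

Series total: ΣR = 46.0 + 1.69 + 6.96 + 19.5 = 74.15 kΩ.
By the voltage-divider rule, V = 47.3 × 46.00/74.15 = 29.34 V.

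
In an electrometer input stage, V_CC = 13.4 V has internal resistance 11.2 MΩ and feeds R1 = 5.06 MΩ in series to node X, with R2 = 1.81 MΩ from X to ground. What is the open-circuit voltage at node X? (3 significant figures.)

V_th ≈ 1.34 V

R1' = 11.2 + 5.06 = 16.26 MΩ (source resistance + R1).
V_th is the unloaded tap voltage: V_CC · R2/(R1'+R2) = 13.4 × 0.1002 = 1.342 V.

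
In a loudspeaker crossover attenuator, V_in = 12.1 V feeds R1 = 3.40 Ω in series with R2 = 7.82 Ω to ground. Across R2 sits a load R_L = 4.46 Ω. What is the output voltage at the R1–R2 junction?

V_out ≈ 5.51 V

The load sits in parallel with R2, giving an effective lower resistance R2' = R2·R_L/(R2+R_L) = 2.840 Ω.
Voltage divider with the loaded lower leg: V_out = 12.1 × 2.840/(3.40 + 2.840) = 12.1 × 0.4551 = 5.507 V.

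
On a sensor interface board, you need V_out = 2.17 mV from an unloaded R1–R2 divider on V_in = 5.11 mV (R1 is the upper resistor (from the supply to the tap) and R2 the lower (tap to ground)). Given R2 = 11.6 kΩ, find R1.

R1 ≈ 15.7 kΩ

Required fraction k = V_out/V_in = 0.4247.
So R1 = R2 · (V_in/V_out − 1) = 11.6 × (5.11/2.17 − 1) = 11.6 × 1.355 = 15.72 kΩ.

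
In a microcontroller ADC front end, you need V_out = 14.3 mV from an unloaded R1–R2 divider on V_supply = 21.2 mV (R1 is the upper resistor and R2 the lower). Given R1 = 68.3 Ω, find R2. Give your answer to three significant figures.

V_out/V_supply = R2/(R1+R2) = 0.6745.
Rearranging, R2 = R1·k/(1−k) = 68.3 × 2.072 = 141.5 Ω.

R2 ≈ 142 Ω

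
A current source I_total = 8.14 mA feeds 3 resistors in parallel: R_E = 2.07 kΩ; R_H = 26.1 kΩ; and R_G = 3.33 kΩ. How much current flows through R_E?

Conductances: ΣG = 1/2.07 + 1/26.1 + 1/3.33 = 0.8217 (1/kΩ).
By the current-divider rule, I = I_total · G_k/ΣG = 8.14 × 0.5879 = 4.786 mA.

I ≈ 4.79 mA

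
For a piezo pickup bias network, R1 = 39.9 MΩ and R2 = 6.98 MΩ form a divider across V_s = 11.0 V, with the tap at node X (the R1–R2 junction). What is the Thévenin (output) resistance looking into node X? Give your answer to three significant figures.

Looking into X with the source shorted: R_th = R1·R2/(R1+R2) = 39.90 × 6.98/46.88 = 5.941 MΩ.

R_th ≈ 5.94 MΩ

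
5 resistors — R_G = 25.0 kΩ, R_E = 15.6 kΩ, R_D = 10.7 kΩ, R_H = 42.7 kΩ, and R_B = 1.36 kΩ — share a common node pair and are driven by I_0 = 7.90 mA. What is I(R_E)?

Conductances: ΣG = 1/25.0 + 1/15.6 + 1/10.7 + 1/42.7 + 1/1.36 = 0.9563 (1/kΩ).
Current divider: I(R_E) = I_0 · G_k/ΣG = 7.90 × (0.06410/0.9563) = 7.90 × 0.06703 = 0.5296 mA.

I ≈ 0.530 mA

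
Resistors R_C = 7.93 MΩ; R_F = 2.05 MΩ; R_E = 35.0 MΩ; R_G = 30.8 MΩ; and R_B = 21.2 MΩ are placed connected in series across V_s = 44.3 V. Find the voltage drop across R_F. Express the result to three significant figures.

ΣR = 7.93 + 2.05 + 35.0 + 30.8 + 21.2 = 96.98 MΩ.
By the voltage-divider rule, V = 44.3 × 2.050/96.98 = 0.9364 V.

V ≈ 0.936 V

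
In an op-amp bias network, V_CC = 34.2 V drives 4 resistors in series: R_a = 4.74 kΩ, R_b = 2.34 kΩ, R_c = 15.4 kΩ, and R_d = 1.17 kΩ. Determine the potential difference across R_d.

V ≈ 1.69 V

Total series resistance ΣR = 4.74 + 2.34 + 15.4 + 1.17 = 23.65 kΩ.
V = V_CC · R/ΣR = 34.2 × 0.04947 = 1.692 V.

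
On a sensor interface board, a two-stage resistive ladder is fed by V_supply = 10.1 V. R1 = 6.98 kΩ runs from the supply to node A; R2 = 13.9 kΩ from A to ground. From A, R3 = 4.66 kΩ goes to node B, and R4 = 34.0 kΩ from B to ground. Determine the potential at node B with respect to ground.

The second stage (R3 + R4 = 38.66 kΩ) loads node A in parallel with R2.
R2 ‖ (R3+R4) = 10.22 kΩ.
First divider: V_A = V_supply · 10.22/(6.98 + 10.22) = 6.002 V.
V_B = V_A × 0.8795 = 5.279 V.

V_B ≈ 5.28 V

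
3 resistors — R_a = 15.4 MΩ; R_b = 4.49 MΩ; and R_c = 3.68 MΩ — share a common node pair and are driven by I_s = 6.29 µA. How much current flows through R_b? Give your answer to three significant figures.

I ≈ 2.50 µA

Total conductance ΣG = 1/15.4 + 1/4.49 + 1/3.68 = 0.5594 (units of 1/MΩ).
Current divider: I(R_b) = I_s · G_k/ΣG = 6.29 × (0.2227/0.5594) = 6.29 × 0.3981 = 2.504 µA.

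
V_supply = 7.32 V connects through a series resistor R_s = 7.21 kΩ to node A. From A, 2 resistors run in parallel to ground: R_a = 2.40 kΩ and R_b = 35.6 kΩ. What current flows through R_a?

Combine the parallel branches: R_p = (1/2.40 + 1/35.6)⁻¹ = 2.248 kΩ.
V_A by voltage divider: V_A = 7.32 × 2.248/(7.21 + 2.248) = 1.740 V.
I(R_a) = V_A / R_a = 1.740/2.40 = 0.7250 mA.

I ≈ 0.725 mA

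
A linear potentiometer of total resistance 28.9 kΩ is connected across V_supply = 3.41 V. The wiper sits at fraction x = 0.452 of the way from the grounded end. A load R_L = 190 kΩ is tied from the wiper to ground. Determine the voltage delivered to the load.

Split the track: R_lower = x·R_p = 13.06 kΩ, R_upper = (1−x)·R_p = 15.84 kΩ.
Lower segment in parallel with the load: 13.06 ‖ 190 = 12.22 kΩ.
V_out = 3.41 × 12.22/(15.84 + 12.22) = 1.485 V.

V_out ≈ 1.49 V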